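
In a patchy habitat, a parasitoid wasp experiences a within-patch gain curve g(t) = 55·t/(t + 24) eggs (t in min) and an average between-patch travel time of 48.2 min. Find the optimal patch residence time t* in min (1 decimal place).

34.0 min

Optimal t* satisfies g'(t*) = g(t*)/(T + t*).
g'(t) = 55·24/(t + 24)². Setting 55·24/(t+24)² = 55t/[(t+24)(48.2+t)] gives 24(48.2+t) = t(t+24), so t² = 24×48.2 = 1157.
t* = √1157 = 34.01 min.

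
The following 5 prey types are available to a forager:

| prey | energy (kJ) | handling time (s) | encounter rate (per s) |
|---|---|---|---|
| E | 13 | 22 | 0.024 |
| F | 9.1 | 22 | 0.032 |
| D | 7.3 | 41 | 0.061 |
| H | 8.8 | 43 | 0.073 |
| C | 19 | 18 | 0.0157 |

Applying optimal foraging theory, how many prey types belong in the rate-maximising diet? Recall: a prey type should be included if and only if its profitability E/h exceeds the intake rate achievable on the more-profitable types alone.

Rank by E/h (kJ/s): C 1.06, E 0.591, F 0.414, H 0.205, D 0.178. Include each in turn until the next type's E/h falls below the running intake rate.
Rate on top 1: 0.2326. E: 0.591 > 0.2326 → include.
Rate on top 2: 0.3371. F: 0.414 > 0.3371 → include.
Rate on top 3: 0.3585. H: 0.205 < 0.3585 → exclude; stop.
Optimal diet: C, E, F — 3 of 5 types.

3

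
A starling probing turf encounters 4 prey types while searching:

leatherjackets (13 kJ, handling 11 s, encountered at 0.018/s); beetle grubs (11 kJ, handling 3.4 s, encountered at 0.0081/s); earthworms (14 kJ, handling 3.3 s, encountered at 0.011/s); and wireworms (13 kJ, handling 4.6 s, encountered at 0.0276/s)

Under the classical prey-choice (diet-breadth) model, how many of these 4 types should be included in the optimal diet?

4

E/h in descending order: earthworms 4.24, beetle grubs 3.24, wireworms 2.83, leatherjackets 1.18 kJ/s. The optimal diet is the largest prefix of this list for which every included type satisfies E_i/h_i > R on the types above it.
Rate on top 1: 0.1486. beetle grubs: 3.24 > 0.1486 → include.
Rate on top 2: 0.2285. wireworms: 2.83 > 0.2285 → include.
Rate on top 3: 0.5055. leatherjackets: 1.18 > 0.5055 → include.
Optimal diet: earthworms, beetle grubs, wireworms, leatherjackets — 4 of 4 types.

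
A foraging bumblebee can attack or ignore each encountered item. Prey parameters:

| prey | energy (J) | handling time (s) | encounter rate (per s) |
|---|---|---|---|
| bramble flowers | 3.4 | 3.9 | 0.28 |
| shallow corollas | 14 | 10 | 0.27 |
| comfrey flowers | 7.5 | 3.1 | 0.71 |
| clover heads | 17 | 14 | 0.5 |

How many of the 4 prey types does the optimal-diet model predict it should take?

Profitabilities (E/h, J/s): comfrey flowers 2.42, shallow corollas 1.4, clover heads 1.21, bramble flowers 0.872. Add prey in this order while the next type's profitability exceeds the intake rate on those already taken.
Rate on top 1: 1.664. shallow corollas: 1.4 < 1.664 → exclude; stop.
Optimal diet: comfrey flowers — 1 of 4 types.

1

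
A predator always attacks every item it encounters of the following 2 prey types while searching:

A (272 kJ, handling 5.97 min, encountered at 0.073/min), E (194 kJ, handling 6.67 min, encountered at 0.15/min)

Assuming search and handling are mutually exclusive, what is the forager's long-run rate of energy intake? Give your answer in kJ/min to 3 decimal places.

20.094 kJ/min

Energy encountered per unit search time: 0.073×272 + 0.15×194 = 48.96 kJ/min.
Handling time per unit search time: 0.073×5.97 + 0.15×6.67 = 1.436.
Rate = 48.96/(1 + 1.436) = 20.09 kJ/min.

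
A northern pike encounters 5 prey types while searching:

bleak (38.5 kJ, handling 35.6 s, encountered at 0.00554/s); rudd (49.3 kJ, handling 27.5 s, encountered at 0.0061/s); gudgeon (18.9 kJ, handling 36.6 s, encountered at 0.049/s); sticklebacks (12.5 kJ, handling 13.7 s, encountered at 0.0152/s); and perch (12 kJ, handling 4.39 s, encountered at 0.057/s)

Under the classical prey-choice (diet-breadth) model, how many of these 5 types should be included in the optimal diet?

E/h in descending order: perch 2.73, rudd 1.79, bleak 1.08, sticklebacks 0.912, gudgeon 0.516 kJ/s. The optimal diet is the largest prefix of this list for which every included type satisfies E_i/h_i > R on the types above it.
Rate on top 1: 0.5471. rudd: 1.79 > 0.5471 → include.
Rate on top 2: 0.6945. bleak: 1.08 > 0.6945 → include.
Rate on top 3: 0.7417. sticklebacks: 0.912 > 0.7417 → include.
Rate on top 4: 0.7612. gudgeon: 0.516 < 0.7612 → exclude; stop.
Optimal diet: perch, rudd, bleak, sticklebacks — 4 of 5 types.

4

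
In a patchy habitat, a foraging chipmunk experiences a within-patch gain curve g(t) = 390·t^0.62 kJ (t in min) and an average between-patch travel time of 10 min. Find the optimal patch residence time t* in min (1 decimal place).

Optimal t* satisfies g'(t*) = g(t*)/(T + t*).
g'(t) = 0.62·390·t^-0.38. Setting 0.62·390·t^-0.38 = 390·t^0.62/(10+t) gives 0.62(10+t) = t, so 0.38·t = 0.62×10.
t* = 0.62×10/0.38 = 16.32 min.

16.3 min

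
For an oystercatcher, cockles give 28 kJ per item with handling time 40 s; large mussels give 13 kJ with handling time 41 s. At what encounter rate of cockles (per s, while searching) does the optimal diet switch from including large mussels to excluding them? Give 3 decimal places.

0.021 per s

At the threshold, the rate on cockles alone equals the profitability of large mussels: λ·28/(1 + λ·40) = 13/41 = 0.3171.
Rearranging, λ(28 − 0.3171×40) = 0.3171, so λ = 0.3171/15.32 = 0.0207 per s.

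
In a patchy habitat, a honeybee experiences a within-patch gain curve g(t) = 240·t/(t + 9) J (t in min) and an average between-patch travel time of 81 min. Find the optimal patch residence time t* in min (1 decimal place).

27.0 min

Optimal t* satisfies g'(t*) = g(t*)/(T + t*).
g'(t) = 240·9/(t + 9)². Setting 240·9/(t+9)² = 240t/[(t+9)(81+t)] gives 9(81+t) = t(t+9), so t² = 9×81 = 729.
t* = √729 = 27 min.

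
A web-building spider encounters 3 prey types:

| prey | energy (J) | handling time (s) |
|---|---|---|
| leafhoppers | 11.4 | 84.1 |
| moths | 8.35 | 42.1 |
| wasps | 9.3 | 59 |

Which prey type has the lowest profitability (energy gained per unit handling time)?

In descending order of E/h:
moths: 8.35/42.1 = 0.198 J/s
wasps: 9.3/59 = 0.158 J/s
leafhoppers: 11.4/84.1 = 0.136 J/s

leafhoppers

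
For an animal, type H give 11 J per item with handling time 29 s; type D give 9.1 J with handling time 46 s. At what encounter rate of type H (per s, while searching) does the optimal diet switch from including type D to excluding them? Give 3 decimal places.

0.038 per s

The zero-one rule: include type D iff E₂/h₂ > λE₁/(1+λh₁). Equality gives the switch point.
λE₁h₂ = E₂ + λE₂h₁ ⇒ λ = E₂/(E₁h₂ − E₂h₁) = 9.1/(506 − 263.9) = 0.03759 per s.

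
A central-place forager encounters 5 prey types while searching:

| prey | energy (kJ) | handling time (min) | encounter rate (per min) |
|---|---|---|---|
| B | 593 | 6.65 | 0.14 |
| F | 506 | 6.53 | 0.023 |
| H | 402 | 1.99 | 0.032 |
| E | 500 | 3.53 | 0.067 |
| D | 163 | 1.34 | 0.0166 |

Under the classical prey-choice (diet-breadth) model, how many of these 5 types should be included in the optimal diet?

5

Profitabilities (E/h, kJ/min): H 202, E 142, D 122, B 89.2, F 77.5. Add prey in this order while the next type's profitability exceeds the intake rate on those already taken.
Rate on top 1: 12.09. E: 142 > 12.09 → include.
Rate on top 2: 35.66. D: 122 > 35.66 → include.
Rate on top 3: 37.11. B: 89.2 > 37.11 → include.
Rate on top 4: 58.62. F: 77.5 > 58.62 → include.
Optimal diet: H, E, D, B, F — 5 of 5 types.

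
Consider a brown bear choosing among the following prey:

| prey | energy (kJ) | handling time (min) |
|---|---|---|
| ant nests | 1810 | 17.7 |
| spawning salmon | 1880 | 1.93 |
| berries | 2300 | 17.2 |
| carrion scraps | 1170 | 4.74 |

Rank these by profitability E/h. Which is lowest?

ant nests

Profitability E/h (kJ/min): ant nests = 1810/17.7 = 102, spawning salmon = 1880/1.93 = 974, berries = 2300/17.2 = 134, carrion scraps = 1170/4.74 = 247.
Ranked: spawning salmon > carrion scraps > berries > ant nests.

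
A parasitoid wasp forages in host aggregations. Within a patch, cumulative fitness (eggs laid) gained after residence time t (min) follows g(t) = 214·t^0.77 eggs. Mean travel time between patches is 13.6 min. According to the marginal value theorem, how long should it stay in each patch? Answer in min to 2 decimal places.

By the marginal value theorem, leave when the instantaneous gain rate g'(t) equals the habitat-wide average g(t)/(T + t).
g'(t) = 0.77·214·t^-0.23. Setting 0.77·214·t^-0.23 = 214·t^0.77/(13.6+t) gives 0.77(13.6+t) = t, so 0.23·t = 0.77×13.6.
t* = 0.77×13.6/0.23 = 45.53 min.

45.53 min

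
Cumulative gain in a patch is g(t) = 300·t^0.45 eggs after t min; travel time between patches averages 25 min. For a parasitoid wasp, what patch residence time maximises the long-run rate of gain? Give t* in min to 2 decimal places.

20.45 min

By the marginal value theorem, leave when the instantaneous gain rate g'(t) equals the habitat-wide average g(t)/(T + t).
g'(t) = 0.45·300·t^-0.55. Setting 0.45·300·t^-0.55 = 300·t^0.45/(25+t) gives 0.45(25+t) = t, so 0.55·t = 0.45×25.
t* = 0.45×25/0.55 = 20.45 min.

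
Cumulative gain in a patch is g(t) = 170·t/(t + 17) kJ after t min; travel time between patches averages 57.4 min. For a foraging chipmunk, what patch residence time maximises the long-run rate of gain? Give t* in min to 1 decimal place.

Maximise g(t)/(T+t): set derivative to zero → g'(t)(T+t) = g(t).
g'(t) = 170·17/(t + 17)². Setting 170·17/(t+17)² = 170t/[(t+17)(57.4+t)] gives 17(57.4+t) = t(t+17), so t² = 17×57.4 = 975.8.
t* = √975.8 = 31.24 min.

31.2 min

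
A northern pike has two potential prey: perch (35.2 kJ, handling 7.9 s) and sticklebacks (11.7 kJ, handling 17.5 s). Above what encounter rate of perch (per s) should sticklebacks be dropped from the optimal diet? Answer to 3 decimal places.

At the threshold, the rate on perch alone equals the profitability of sticklebacks: λ·35.2/(1 + λ·7.9) = 11.7/17.5 = 0.6686.
Rearranging, λ(35.2 − 0.6686×7.9) = 0.6686, so λ = 0.6686/29.92 = 0.02235 per s.

0.022 per s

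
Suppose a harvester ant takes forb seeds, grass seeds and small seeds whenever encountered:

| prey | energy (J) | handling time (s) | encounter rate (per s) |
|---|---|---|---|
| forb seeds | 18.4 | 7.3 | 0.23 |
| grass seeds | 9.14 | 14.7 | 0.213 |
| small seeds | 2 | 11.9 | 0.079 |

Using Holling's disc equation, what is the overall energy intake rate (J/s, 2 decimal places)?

0.94 J/s

Energy encountered per unit search time: 0.23×18.4 + 0.213×9.14 + 0.079×2 = 6.337 J/s.
Handling time per unit search time: 0.23×7.3 + 0.213×14.7 + 0.079×11.9 = 5.75.
Rate = 6.337/(1 + 5.75) = 0.9388 J/s.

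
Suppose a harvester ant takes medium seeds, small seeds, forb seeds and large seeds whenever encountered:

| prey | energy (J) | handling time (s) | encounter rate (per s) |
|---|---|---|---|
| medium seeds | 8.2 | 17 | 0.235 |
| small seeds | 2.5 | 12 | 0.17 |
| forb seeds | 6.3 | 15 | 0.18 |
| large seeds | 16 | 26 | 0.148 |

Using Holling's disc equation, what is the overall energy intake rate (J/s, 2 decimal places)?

0.43 J/s

R = (0.235×8.2 + 0.17×2.5 + 0.18×6.3 + 0.148×16) / (1 + 0.235×17 + 0.17×12 + 0.18×15 + 0.148×26) = 5.854/13.58 = 0.431 J/s.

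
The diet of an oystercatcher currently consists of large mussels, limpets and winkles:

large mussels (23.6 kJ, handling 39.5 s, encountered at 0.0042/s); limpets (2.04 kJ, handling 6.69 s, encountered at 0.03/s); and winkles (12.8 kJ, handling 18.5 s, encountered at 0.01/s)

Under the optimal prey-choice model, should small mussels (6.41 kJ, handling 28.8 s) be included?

Current rate: (0.0042×23.6 + 0.03×2.04 + 0.01×12.8)/(1 + 0.0042×39.5 + 0.03×6.69 + 0.01×18.5) = 0.1858 kJ/s.
Profitability of small mussels: 6.41/28.8 = 0.2226 kJ/s.
Since 0.2226 > R, including small mussels increases the long-run rate.

Yes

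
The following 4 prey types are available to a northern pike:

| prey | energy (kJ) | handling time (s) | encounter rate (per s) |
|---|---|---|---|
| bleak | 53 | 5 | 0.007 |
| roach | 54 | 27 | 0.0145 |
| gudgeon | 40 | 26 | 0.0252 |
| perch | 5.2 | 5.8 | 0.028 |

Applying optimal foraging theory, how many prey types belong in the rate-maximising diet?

Profitabilities (E/h, kJ/s): bleak 10.6, roach 2, gudgeon 1.54, perch 0.897. Add prey in this order while the next type's profitability exceeds the intake rate on those already taken.
Rate on top 1: 0.3585. roach: 2 > 0.3585 → include.
Rate on top 2: 0.809. gudgeon: 1.54 > 0.809 → include.
Rate on top 3: 1.039. perch: 0.897 < 1.039 → exclude; stop.
Optimal diet: bleak, roach, gudgeon — 3 of 4 types.

3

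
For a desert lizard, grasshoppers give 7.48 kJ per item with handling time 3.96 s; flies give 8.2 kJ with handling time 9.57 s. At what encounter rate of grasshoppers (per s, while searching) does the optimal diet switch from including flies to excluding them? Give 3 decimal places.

0.210 per s

Drop flies once their profitability E₂/h₂ falls below the rate achievable on grasshoppers alone: E₂/h₂ = λE₁/(1 + λh₁).
Solve for λ: λE₁h₂ = E₂(1 + λh₁) → λ(E₁h₂ − E₂h₁) = E₂ → λ = E₂/(E₁h₂ − E₂h₁).
λ = 8.2/(7.48×9.57 − 8.2×3.96) = 8.2/39.11 = 0.2097 per s.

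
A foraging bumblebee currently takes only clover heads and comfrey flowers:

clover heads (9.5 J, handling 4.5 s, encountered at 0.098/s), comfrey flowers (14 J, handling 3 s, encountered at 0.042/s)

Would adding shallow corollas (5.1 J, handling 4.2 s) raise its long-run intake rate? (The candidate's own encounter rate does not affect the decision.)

On clover heads and comfrey flowers alone, R = ΣλE/(1+Σλh) = 1.519/1.567 = 0.9694 J/s.
shallow corollas: E/h = 5.1/4.2 = 1.214 J/s.
Since 1.214 > R, including shallow corollas increases the long-run rate.

Yes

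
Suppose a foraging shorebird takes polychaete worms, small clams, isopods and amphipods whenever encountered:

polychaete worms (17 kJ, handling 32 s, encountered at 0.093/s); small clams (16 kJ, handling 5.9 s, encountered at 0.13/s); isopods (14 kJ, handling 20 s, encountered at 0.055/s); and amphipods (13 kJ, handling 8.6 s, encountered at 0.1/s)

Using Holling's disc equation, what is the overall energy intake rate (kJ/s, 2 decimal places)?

Energy encountered per unit search time: 0.093×17 + 0.13×16 + 0.055×14 + 0.1×13 = 5.731 kJ/s.
Handling time per unit search time: 0.093×32 + 0.13×5.9 + 0.055×20 + 0.1×8.6 = 5.703.
Rate = 5.731/(1 + 5.703) = 0.855 kJ/s.

0.85 kJ/s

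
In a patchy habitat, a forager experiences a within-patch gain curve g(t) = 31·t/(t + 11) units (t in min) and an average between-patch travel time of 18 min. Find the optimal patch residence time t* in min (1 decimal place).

14.1 min

By the marginal value theorem, leave when the instantaneous gain rate g'(t) equals the habitat-wide average g(t)/(T + t).
g'(t) = 31·11/(t + 11)². Setting 31·11/(t+11)² = 31t/[(t+11)(18+t)] gives 11(18+t) = t(t+11), so t² = 11×18 = 198.
t* = √198 = 14.07 min.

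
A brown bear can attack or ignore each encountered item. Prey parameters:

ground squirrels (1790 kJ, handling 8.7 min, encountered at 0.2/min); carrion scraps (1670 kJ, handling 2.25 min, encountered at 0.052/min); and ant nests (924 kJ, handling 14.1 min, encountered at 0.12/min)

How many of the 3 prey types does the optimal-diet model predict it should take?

2

Rank by E/h (kJ/min): carrion scraps 742, ground squirrels 206, ant nests 65.5. Include each in turn until the next type's E/h falls below the running intake rate.
Rate on top 1: 77.74. ground squirrels: 206 > 77.74 → include.
Rate on top 2: 155.7. ant nests: 65.5 < 155.7 → exclude; stop.
Optimal diet: carrion scraps, ground squirrels — 2 of 3 types.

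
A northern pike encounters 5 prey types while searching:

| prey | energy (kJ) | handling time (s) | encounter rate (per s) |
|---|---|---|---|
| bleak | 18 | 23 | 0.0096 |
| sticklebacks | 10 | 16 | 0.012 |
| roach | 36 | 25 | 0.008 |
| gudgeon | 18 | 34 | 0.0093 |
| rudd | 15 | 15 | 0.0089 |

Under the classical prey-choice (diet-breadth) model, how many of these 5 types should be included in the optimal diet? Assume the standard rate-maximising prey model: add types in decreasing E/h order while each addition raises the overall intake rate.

Profitabilities (E/h, kJ/s): roach 1.44, rudd 1, bleak 0.783, sticklebacks 0.625, gudgeon 0.529. Add prey in this order while the next type's profitability exceeds the intake rate on those already taken.
Rate on top 1: 0.24. rudd: 1 > 0.24 → include.
Rate on top 2: 0.3161. bleak: 0.783 > 0.3161 → include.
Rate on top 3: 0.3824. sticklebacks: 0.625 > 0.3824 → include.
Rate on top 4: 0.409. gudgeon: 0.529 > 0.409 → include.
Optimal diet: roach, rudd, bleak, sticklebacks, gudgeon — 5 of 5 types.

5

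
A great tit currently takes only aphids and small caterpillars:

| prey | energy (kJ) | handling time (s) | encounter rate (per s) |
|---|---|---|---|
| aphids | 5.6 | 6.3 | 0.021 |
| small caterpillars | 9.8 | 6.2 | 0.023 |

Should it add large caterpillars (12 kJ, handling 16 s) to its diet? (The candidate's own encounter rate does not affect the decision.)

Intake rate on the current diet: R = (0.021×5.6 + 0.023×9.8) / (1 + 0.021×6.3 + 0.023×6.2) = 0.343/1.275 = 0.269 kJ/s.
Profitability of large caterpillars: 12/16 = 0.75 kJ/s.
Since 0.75 > R, including large caterpillars increases the long-run rate.

Yes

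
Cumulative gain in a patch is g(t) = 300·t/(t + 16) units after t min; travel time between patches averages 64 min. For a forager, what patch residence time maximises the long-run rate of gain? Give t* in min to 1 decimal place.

Maximise g(t)/(T+t): set derivative to zero → g'(t)(T+t) = g(t).
g'(t) = 300·16/(t + 16)². Setting 300·16/(t+16)² = 300t/[(t+16)(64+t)] gives 16(64+t) = t(t+16), so t² = 16×64 = 1024.
t* = √1024 = 32 min.

32.0 min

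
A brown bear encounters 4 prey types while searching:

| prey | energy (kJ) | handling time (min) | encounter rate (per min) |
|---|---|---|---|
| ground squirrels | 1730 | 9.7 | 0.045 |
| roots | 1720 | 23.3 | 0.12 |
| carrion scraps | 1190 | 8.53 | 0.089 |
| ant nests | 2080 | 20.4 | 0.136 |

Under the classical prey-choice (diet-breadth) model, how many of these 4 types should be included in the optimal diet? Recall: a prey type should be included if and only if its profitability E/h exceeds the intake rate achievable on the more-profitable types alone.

3

Profitabilities (E/h, kJ/min): ground squirrels 178, carrion scraps 140, ant nests 102, roots 73.8. Add prey in this order while the next type's profitability exceeds the intake rate on those already taken.
Rate on top 1: 54.19. carrion scraps: 140 > 54.19 → include.
Rate on top 2: 83.69. ant nests: 102 > 83.69 → include.
Rate on top 3: 93.89. roots: 73.8 < 93.89 → exclude; stop.
Optimal diet: ground squirrels, carrion scraps, ant nests — 3 of 4 types.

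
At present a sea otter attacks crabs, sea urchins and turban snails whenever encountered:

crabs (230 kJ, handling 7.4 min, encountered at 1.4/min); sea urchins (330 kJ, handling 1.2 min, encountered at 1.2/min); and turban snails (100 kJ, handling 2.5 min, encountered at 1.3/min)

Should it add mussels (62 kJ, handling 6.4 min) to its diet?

On crabs, sea urchins and turban snails alone, R = ΣλE/(1+Σλh) = 848/16.05 = 52.83 kJ/min.
Profitability of mussels: 62/6.4 = 9.688 kJ/min.
9.688 < 52.83, so adding mussels would lower the average — exclude it.

No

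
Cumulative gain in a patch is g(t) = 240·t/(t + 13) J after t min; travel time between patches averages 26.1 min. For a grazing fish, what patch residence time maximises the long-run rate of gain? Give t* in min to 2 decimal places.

By the marginal value theorem, leave when the instantaneous gain rate g'(t) equals the habitat-wide average g(t)/(T + t).
g'(t) = 240·13/(t + 13)². Setting 240·13/(t+13)² = 240t/[(t+13)(26.1+t)] gives 13(26.1+t) = t(t+13), so t² = 13×26.1 = 339.3.
t* = √339.3 = 18.42 min.

18.42 min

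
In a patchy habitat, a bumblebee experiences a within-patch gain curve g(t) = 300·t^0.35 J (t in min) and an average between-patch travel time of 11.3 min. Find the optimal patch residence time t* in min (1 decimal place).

By the marginal value theorem, leave when the instantaneous gain rate g'(t) equals the habitat-wide average g(t)/(T + t).
g'(t) = 0.35·300·t^-0.65. Setting 0.35·300·t^-0.65 = 300·t^0.35/(11.3+t) gives 0.35(11.3+t) = t, so 0.65·t = 0.35×11.3.
t* = 0.35×11.3/0.65 = 6.085 min.

6.1 min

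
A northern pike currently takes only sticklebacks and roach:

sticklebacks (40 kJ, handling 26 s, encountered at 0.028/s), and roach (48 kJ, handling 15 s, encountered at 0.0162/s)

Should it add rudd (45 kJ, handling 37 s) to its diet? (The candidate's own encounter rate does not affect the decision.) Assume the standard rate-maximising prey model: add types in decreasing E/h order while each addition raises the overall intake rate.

Yes

Intake rate on the current diet: R = (0.028×40 + 0.0162×48) / (1 + 0.028×26 + 0.0162×15) = 1.898/1.971 = 0.9628 kJ/s.
Profitability of rudd: 45/37 = 1.216 kJ/s.
Since 1.216 > R, including rudd increases the long-run rate.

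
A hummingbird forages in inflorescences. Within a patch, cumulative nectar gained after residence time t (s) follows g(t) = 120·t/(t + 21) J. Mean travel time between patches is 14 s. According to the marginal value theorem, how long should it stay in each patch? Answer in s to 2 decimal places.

17.15 s

Maximise g(t)/(T+t): set derivative to zero → g'(t)(T+t) = g(t).
g'(t) = 120·21/(t + 21)². Setting 120·21/(t+21)² = 120t/[(t+21)(14+t)] gives 21(14+t) = t(t+21), so t² = 21×14 = 294.
t* = √294 = 17.15 s.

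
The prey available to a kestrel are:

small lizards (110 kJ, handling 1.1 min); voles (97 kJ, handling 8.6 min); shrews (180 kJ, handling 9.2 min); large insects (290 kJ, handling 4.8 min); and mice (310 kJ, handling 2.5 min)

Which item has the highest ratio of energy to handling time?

mice

In descending order of E/h:
mice: 310/2.5 = 124 kJ/min
small lizards: 110/1.1 = 100 kJ/min
large insects: 290/4.8 = 60.4 kJ/min
shrews: 180/9.2 = 19.6 kJ/min
voles: 97/8.6 = 11.3 kJ/min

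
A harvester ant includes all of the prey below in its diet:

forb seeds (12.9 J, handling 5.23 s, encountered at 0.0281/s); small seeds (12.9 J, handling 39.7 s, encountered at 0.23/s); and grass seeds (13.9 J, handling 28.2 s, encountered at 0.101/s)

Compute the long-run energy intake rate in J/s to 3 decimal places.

Energy encountered per unit search time: 0.0281×12.9 + 0.23×12.9 + 0.101×13.9 = 4.733 J/s.
Handling time per unit search time: 0.0281×5.23 + 0.23×39.7 + 0.101×28.2 = 12.13.
Rate = 4.733/(1 + 12.13) = 0.3606 J/s.

0.361 J/s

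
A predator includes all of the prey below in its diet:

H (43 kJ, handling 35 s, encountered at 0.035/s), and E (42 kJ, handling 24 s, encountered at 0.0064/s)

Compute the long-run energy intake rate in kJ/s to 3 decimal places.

R = Σλ_iE_i / (1 + Σλ_ih_i)
Numerator: 0.035×43 + 0.0064×42 = 1.774
Denominator: 1 + 0.035×35 + 0.0064×24 = 2.379
R = 1.774/2.379 = 0.7457 kJ/s

0.746 kJ/s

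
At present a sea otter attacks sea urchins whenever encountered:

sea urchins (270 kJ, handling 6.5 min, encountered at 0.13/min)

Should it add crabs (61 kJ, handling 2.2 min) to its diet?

On sea urchins alone, R = ΣλE/(1+Σλh) = 35.1/1.845 = 19.02 kJ/min.
crabs: E/h = 61/2.2 = 27.73 kJ/min.
Since 27.73 > R, including crabs increases the long-run rate.

Yes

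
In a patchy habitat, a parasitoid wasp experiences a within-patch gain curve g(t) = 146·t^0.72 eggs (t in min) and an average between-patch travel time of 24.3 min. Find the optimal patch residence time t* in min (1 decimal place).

Maximise g(t)/(T+t): set derivative to zero → g'(t)(T+t) = g(t).
g'(t) = 0.72·146·t^-0.28. Setting 0.72·146·t^-0.28 = 146·t^0.72/(24.3+t) gives 0.72(24.3+t) = t, so 0.28·t = 0.72×24.3.
t* = 0.72×24.3/0.28 = 62.49 min.

62.5 min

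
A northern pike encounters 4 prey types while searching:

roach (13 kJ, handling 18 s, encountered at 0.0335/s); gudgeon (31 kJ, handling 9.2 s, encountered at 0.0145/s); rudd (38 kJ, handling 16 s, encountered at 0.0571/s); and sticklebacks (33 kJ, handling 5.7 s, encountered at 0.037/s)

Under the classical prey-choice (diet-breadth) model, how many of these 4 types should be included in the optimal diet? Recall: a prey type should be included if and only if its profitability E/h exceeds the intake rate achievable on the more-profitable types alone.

3

Profitabilities (E/h, kJ/s): sticklebacks 5.79, gudgeon 3.37, rudd 2.38, roach 0.722. Add prey in this order while the next type's profitability exceeds the intake rate on those already taken.
Rate on top 1: 1.008. gudgeon: 3.37 > 1.008 → include.
Rate on top 2: 1.243. rudd: 2.38 > 1.243 → include.
Rate on top 3: 1.701. roach: 0.722 < 1.701 → exclude; stop.
Optimal diet: sticklebacks, gudgeon, rudd — 3 of 4 types.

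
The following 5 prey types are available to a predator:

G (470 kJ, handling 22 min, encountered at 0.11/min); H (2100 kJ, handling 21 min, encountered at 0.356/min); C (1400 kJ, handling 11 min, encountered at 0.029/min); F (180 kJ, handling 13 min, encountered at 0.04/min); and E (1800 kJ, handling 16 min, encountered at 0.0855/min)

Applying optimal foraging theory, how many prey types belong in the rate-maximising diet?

E/h in descending order: C 127, E 112, H 100, G 21.4, F 13.8 kJ/min. The optimal diet is the largest prefix of this list for which every included type satisfies E_i/h_i > R on the types above it.
Rate on top 1: 30.78. E: 112 > 30.78 → include.
Rate on top 2: 72.39. H: 100 > 72.39 → include.
Rate on top 3: 92.7. G: 21.4 < 92.7 → exclude; stop.
Optimal diet: C, E, H — 3 of 5 types.

3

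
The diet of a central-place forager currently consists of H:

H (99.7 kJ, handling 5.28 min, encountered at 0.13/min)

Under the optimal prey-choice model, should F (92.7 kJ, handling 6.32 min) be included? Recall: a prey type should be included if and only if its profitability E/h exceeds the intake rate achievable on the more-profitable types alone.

Yes

Current rate: (0.13×99.7)/(1 + 0.13×5.28) = 7.686 kJ/min.
Profitability of F: 92.7/6.32 = 14.67 kJ/min.
Since 14.67 > R, including F increases the long-run rate.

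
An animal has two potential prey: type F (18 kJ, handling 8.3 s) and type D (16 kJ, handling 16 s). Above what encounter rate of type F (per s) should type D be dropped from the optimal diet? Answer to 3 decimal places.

The zero-one rule: include type D iff E₂/h₂ > λE₁/(1+λh₁). Equality gives the switch point.
λE₁h₂ = E₂ + λE₂h₁ ⇒ λ = E₂/(E₁h₂ − E₂h₁) = 16/(288 − 132.8) = 0.1031 per s.

0.103 per s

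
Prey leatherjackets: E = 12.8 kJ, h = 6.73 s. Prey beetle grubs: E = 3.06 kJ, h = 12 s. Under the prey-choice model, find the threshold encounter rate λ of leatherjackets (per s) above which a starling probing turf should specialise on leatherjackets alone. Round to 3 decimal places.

At the threshold, the rate on leatherjackets alone equals the profitability of beetle grubs: λ·12.8/(1 + λ·6.73) = 3.06/12 = 0.255.
Rearranging, λ(12.8 − 0.255×6.73) = 0.255, so λ = 0.255/11.08 = 0.02301 per s.

0.023 per s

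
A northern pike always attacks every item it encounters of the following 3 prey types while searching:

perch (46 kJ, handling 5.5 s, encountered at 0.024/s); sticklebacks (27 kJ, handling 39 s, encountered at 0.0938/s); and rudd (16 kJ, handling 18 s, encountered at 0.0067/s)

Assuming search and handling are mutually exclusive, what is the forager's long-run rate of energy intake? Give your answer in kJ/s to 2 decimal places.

R = Σλ_iE_i / (1 + Σλ_ih_i)
Numerator: 0.024×46 + 0.0938×27 + 0.0067×16 = 3.744
Denominator: 1 + 0.024×5.5 + 0.0938×39 + 0.0067×18 = 4.911
R = 3.744/4.911 = 0.7624 kJ/s

0.76 kJ/s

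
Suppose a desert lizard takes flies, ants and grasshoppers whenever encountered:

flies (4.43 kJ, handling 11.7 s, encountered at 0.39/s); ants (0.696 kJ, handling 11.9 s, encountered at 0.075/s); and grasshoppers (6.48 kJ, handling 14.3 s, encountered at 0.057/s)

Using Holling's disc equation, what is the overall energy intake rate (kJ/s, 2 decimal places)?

0.30 kJ/s

R = Σλ_iE_i / (1 + Σλ_ih_i)
Numerator: 0.39×4.43 + 0.075×0.696 + 0.057×6.48 = 2.149
Denominator: 1 + 0.39×11.7 + 0.075×11.9 + 0.057×14.3 = 7.271
R = 2.149/7.271 = 0.2956 kJ/s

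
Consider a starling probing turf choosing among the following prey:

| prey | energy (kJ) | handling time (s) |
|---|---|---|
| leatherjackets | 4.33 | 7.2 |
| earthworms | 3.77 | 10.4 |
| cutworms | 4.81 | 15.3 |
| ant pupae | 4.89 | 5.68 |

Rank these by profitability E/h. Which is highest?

Profitability E/h (kJ/s): leatherjackets = 4.33/7.2 = 0.601, earthworms = 3.77/10.4 = 0.362, cutworms = 4.81/15.3 = 0.314, ant pupae = 4.89/5.68 = 0.861.
Ranked: ant pupae > leatherjackets > earthworms > cutworms.

ant pupae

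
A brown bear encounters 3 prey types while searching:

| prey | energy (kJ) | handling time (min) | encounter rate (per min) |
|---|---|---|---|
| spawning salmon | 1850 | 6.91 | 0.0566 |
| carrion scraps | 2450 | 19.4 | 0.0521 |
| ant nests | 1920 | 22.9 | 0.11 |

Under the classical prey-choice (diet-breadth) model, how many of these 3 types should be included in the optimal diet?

E/h in descending order: spawning salmon 268, carrion scraps 126, ant nests 83.8 kJ/min. The optimal diet is the largest prefix of this list for which every included type satisfies E_i/h_i > R on the types above it.
Rate on top 1: 75.27. carrion scraps: 126 > 75.27 → include.
Rate on top 2: 96.74. ant nests: 83.8 < 96.74 → exclude; stop.
Optimal diet: spawning salmon, carrion scraps — 2 of 3 types.

2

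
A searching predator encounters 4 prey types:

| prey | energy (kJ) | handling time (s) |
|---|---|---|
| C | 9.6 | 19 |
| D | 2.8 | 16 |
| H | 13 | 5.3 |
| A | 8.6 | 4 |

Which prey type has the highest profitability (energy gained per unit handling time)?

Profitability E/h (kJ/s): C = 9.6/19 = 0.505, D = 2.8/16 = 0.175, H = 13/5.3 = 2.45, A = 8.6/4 = 2.15.
Ranked: H > A > C > D.

H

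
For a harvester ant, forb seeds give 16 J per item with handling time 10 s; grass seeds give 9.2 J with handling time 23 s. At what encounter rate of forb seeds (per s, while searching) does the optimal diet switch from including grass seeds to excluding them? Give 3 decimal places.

At the threshold, the rate on forb seeds alone equals the profitability of grass seeds: λ·16/(1 + λ·10) = 9.2/23 = 0.4.
Rearranging, λ(16 − 0.4×10) = 0.4, so λ = 0.4/12 = 0.03333 per s.

0.033 per s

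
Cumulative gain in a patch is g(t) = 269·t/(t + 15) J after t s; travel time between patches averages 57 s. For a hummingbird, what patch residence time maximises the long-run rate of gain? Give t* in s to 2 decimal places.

29.24 s

By the marginal value theorem, leave when the instantaneous gain rate g'(t) equals the habitat-wide average g(t)/(T + t).
g'(t) = 269·15/(t + 15)². Setting 269·15/(t+15)² = 269t/[(t+15)(57+t)] gives 15(57+t) = t(t+15), so t² = 15×57 = 855.
t* = √855 = 29.24 s.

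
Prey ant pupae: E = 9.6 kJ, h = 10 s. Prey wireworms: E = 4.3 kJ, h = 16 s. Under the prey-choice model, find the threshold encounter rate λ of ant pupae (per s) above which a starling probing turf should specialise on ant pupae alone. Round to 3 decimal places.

Drop wireworms once their profitability E₂/h₂ falls below the rate achievable on ant pupae alone: E₂/h₂ = λE₁/(1 + λh₁).
Solve for λ: λE₁h₂ = E₂(1 + λh₁) → λ(E₁h₂ − E₂h₁) = E₂ → λ = E₂/(E₁h₂ − E₂h₁).
λ = 4.3/(9.6×16 − 4.3×10) = 4.3/110.6 = 0.03888 per s.

0.039 per s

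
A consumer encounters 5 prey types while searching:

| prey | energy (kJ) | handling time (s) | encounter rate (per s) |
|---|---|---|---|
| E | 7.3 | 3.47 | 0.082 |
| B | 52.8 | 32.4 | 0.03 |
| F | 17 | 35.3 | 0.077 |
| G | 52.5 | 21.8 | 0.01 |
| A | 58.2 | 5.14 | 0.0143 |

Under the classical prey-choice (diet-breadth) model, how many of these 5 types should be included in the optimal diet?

4

Profitabilities (E/h, kJ/s): A 11.3, G 2.41, E 2.1, B 1.63, F 0.482. Add prey in this order while the next type's profitability exceeds the intake rate on those already taken.
Rate on top 1: 0.7753. G: 2.41 > 0.7753 → include.
Rate on top 2: 1.051. E: 2.1 > 1.051 → include.
Rate on top 3: 1.241. B: 1.63 > 1.241 → include.
Rate on top 4: 1.389. F: 0.482 < 1.389 → exclude; stop.
Optimal diet: A, G, E, B — 4 of 5 types.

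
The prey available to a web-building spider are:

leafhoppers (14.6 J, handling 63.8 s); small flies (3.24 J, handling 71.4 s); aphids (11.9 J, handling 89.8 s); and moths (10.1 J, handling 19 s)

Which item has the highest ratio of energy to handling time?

moths

In descending order of E/h:
moths: 10.1/19 = 0.532 J/s
leafhoppers: 14.6/63.8 = 0.229 J/s
aphids: 11.9/89.8 = 0.133 J/s
small flies: 3.24/71.4 = 0.0454 J/s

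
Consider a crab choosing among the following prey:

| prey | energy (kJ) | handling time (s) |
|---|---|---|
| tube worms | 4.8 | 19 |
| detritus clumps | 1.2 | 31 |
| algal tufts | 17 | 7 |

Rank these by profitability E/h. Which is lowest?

In descending order of E/h:
algal tufts: 17/7 = 2.43 kJ/s
tube worms: 4.8/19 = 0.253 kJ/s
detritus clumps: 1.2/31 = 0.0387 kJ/s

detritus clumps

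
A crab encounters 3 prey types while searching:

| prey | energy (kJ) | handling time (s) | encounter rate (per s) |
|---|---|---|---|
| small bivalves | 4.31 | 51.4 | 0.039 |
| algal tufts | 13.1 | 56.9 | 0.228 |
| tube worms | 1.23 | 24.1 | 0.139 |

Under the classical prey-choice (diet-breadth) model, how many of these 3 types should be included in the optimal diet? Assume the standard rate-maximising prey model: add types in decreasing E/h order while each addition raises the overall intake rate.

Rank by E/h (kJ/s): algal tufts 0.23, small bivalves 0.0839, tube worms 0.051. Include each in turn until the next type's E/h falls below the running intake rate.
Rate on top 1: 0.2138. small bivalves: 0.0839 < 0.2138 → exclude; stop.
Optimal diet: algal tufts — 1 of 3 types.

1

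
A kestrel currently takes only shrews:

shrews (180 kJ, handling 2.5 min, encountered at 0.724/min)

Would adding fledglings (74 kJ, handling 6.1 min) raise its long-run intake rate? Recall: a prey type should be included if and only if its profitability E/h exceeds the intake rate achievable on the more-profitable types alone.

On shrews alone, R = ΣλE/(1+Σλh) = 130.3/2.81 = 46.38 kJ/min.
fledglings: E/h = 74/6.1 = 12.13 kJ/min.
12.13 < 46.38, so adding fledglings would lower the average — exclude it.

No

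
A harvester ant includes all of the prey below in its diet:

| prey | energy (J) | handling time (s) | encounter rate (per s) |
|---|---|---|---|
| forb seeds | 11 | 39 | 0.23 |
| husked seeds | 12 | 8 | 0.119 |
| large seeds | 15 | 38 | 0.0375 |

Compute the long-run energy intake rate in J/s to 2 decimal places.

0.37 J/s

Energy encountered per unit search time: 0.23×11 + 0.119×12 + 0.0375×15 = 4.521 J/s.
Handling time per unit search time: 0.23×39 + 0.119×8 + 0.0375×38 = 11.35.
Rate = 4.521/(1 + 11.35) = 0.3661 J/s.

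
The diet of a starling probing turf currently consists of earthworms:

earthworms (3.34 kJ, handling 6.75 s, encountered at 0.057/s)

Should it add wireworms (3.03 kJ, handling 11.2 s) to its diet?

Current rate: (0.057×3.34)/(1 + 0.057×6.75) = 0.1375 kJ/s.
Profitability of wireworms: 3.03/11.2 = 0.2705 kJ/s.
Since 0.2705 > R, including wireworms increases the long-run rate.

Yes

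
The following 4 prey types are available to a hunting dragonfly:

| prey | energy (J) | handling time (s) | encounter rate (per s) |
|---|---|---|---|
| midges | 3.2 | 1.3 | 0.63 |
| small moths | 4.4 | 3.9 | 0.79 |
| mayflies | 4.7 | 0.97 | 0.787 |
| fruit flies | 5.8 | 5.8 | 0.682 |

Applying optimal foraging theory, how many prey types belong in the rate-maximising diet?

2

E/h in descending order: mayflies 4.85, midges 2.46, small moths 1.13, fruit flies 1 J/s. The optimal diet is the largest prefix of this list for which every included type satisfies E_i/h_i > R on the types above it.
Rate on top 1: 2.098. midges: 2.46 > 2.098 → include.
Rate on top 2: 2.213. small moths: 1.13 < 2.213 → exclude; stop.
Optimal diet: mayflies, midges — 2 of 4 types.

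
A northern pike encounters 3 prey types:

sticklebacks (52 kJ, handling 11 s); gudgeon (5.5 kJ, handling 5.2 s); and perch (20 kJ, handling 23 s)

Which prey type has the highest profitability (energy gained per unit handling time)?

In descending order of E/h:
sticklebacks: 52/11 = 4.73 kJ/s
gudgeon: 5.5/5.2 = 1.06 kJ/s
perch: 20/23 = 0.87 kJ/s

sticklebacks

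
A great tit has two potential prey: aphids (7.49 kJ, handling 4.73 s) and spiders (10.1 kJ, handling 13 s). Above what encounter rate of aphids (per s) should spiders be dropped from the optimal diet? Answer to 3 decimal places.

0.204 per s

At the threshold, the rate on aphids alone equals the profitability of spiders: λ·7.49/(1 + λ·4.73) = 10.1/13 = 0.7769.
Rearranging, λ(7.49 − 0.7769×4.73) = 0.7769, so λ = 0.7769/3.815 = 0.2036 per s.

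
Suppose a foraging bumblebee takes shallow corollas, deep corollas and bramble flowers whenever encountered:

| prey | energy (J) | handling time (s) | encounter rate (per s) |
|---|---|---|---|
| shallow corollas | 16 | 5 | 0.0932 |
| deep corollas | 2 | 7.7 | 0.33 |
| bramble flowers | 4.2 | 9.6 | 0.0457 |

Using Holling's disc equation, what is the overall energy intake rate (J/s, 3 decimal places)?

R = (0.0932×16 + 0.33×2 + 0.0457×4.2) / (1 + 0.0932×5 + 0.33×7.7 + 0.0457×9.6) = 2.343/4.446 = 0.5271 J/s.

0.527 J/s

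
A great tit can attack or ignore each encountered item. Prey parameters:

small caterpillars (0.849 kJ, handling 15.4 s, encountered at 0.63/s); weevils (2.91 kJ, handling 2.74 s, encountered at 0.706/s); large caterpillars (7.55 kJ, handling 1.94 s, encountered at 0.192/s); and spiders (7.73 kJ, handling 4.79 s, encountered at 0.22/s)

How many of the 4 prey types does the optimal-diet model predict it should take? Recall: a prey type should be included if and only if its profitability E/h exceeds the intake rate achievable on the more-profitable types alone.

2

E/h in descending order: large caterpillars 3.89, spiders 1.61, weevils 1.06, small caterpillars 0.0551 kJ/s. The optimal diet is the largest prefix of this list for which every included type satisfies E_i/h_i > R on the types above it.
Rate on top 1: 1.056. spiders: 1.61 > 1.056 → include.
Rate on top 2: 1.298. weevils: 1.06 < 1.298 → exclude; stop.
Optimal diet: large caterpillars, spiders — 2 of 4 types.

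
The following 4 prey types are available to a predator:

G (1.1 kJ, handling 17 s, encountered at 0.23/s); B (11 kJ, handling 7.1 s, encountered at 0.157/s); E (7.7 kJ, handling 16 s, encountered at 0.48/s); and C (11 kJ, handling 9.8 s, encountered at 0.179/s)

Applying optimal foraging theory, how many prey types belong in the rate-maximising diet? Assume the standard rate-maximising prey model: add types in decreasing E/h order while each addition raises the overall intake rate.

Profitabilities (E/h, kJ/s): B 1.55, C 1.12, E 0.481, G 0.0647. Add prey in this order while the next type's profitability exceeds the intake rate on those already taken.
Rate on top 1: 0.8167. C: 1.12 > 0.8167 → include.
Rate on top 2: 0.9553. E: 0.481 < 0.9553 → exclude; stop.
Optimal diet: B, C — 2 of 4 types.

2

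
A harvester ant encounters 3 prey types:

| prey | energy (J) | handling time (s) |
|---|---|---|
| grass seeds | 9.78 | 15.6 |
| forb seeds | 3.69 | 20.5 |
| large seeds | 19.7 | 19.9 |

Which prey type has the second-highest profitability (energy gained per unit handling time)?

Profitability E/h (J/s): grass seeds = 9.78/15.6 = 0.627, forb seeds = 3.69/20.5 = 0.18, large seeds = 19.7/19.9 = 0.99.
Ranked: large seeds > grass seeds > forb seeds.

grass seeds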